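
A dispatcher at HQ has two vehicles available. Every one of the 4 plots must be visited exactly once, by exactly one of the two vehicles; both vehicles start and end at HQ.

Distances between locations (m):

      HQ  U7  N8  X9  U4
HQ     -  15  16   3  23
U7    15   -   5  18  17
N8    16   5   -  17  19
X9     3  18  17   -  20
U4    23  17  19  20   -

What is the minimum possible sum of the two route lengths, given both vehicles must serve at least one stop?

Check every non-empty split of the stops between the two vehicles; for each half take its own optimal tour:
  {U7} + {N8, X9, U4}: 30 + 58 = 88
  {N8} + {U7, X9, U4}: 32 + 55 = 87
  {U7, N8} + {X9, U4}: 36 + 46 = 82
  {X9} + {U7, N8, U4}: 6 + 61 = 67
  {U7, X9} + {N8, U4}: 36 + 58 = 94
  {N8, X9} + {U7, U4}: 36 + 55 = 91
  … (7 splits in total)
Best: vehicle 1 HQ → X9 → HQ = 6; vehicle 2 HQ → N8 → U7 → U4 → HQ = 61; combined 67.

67 m — the smallest possible combined total.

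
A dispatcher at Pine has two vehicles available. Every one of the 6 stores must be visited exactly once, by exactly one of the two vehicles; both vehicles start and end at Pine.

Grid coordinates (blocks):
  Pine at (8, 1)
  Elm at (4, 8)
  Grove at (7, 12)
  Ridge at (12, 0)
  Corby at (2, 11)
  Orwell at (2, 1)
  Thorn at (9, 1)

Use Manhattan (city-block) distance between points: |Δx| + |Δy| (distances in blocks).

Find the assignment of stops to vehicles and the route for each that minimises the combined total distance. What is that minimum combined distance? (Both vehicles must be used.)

Try each way of splitting the stops between the two vehicles (each non-empty) and, for each split, find the best tour for each vehicle:
  {Elm} + {Grove, Ridge, Corby, Orwell, Thorn}: 22 + 44 = 66
  {Grove} + {Elm, Ridge, Corby, Orwell, Thorn}: 24 + 42 = 66
  {Elm, Grove} + {Ridge, Corby, Orwell, Thorn}: 30 + 42 = 72
  {Ridge} + {Elm, Grove, Corby, Orwell, Thorn}: 10 + 40 = 50
  {Elm, Ridge} + {Grove, Corby, Orwell, Thorn}: 32 + 36 = 68
  {Grove, Ridge} + {Elm, Corby, Orwell, Thorn}: 34 + 34 = 68
  … (31 splits in total)
  {Elm, Grove, Corby, Orwell} + {Ridge, Thorn}: 38 + 10 = 48  ← best
Best: vehicle 1 Pine → Grove → Corby → Elm → Orwell → Pine = 38; vehicle 2 Pine → Ridge → Thorn → Pine = 10; combined 48.

Minimum combined distance: 48 blocks.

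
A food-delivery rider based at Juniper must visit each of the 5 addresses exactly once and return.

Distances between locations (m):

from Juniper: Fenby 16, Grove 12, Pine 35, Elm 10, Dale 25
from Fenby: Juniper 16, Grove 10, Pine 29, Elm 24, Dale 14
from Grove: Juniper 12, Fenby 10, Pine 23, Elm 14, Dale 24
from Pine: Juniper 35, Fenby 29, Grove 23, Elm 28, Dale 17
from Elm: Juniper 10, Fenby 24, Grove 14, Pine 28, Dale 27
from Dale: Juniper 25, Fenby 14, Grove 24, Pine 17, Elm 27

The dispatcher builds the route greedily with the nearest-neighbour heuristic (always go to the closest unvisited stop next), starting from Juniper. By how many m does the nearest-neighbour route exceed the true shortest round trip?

Juniper: Elm=10, Grove=12, Fenby=16, Dale=25, Pine=35 ⇒ Elm
Elm: Grove=14, Fenby=24, Dale=27, Pine=28 ⇒ Grove
Grove: Fenby=10, Pine=23, Dale=24 ⇒ Fenby
Fenby: Dale=14, Pine=29 ⇒ Dale
Dale: Pine=17 ⇒ Pine
NN route Juniper → Elm → Grove → Fenby → Dale → Pine → Juniper costs 100.
Optimal: Juniper → Grove → Fenby → Dale → Pine → Elm → Juniper costs 91 (by enumerating all 60 distinct tours).
Excess = 100 − 91 = 9.

Excess over optimum: 9 m.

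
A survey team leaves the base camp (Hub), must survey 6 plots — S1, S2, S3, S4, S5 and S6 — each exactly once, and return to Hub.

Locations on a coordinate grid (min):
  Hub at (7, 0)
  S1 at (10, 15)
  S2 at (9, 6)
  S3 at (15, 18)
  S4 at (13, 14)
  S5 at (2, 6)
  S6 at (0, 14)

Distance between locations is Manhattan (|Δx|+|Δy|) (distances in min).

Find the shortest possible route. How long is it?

There are 360 distinct closed tours to check (reversals are equivalent).
Hub→S1→S2→S3→S4→S5→S6→Hub: 18+10+18+6+19+10+21 = 102
Hub→S1→S2→S3→S4→S6→S5→Hub: 18+10+18+6+13+10+11 = 86
Hub→S1→S2→S3→S5→S4→S6→Hub: 18+10+18+25+19+13+21 = 124
Hub→S1→S2→S3→S5→S6→S4→Hub: 18+10+18+25+10+13+20 = 114
Hub→S1→S2→S3→S6→S4→S5→Hub: 18+10+18+19+13+19+11 = 108
Hub→S1→S2→S3→S6→S5→S4→Hub: 18+10+18+19+10+19+20 = 114
Hub→S1→S2→S4→S3→S5→S6→Hub: 18+10+12+6+25+10+21 = 102
Hub→S1→S2→S4→S3→S6→S5→Hub: 18+10+12+6+19+10+11 = 86
… (352 more)
Hub→S2→S1→S3→S4→S6→S5→Hub: 8+10+8+6+13+10+11 = 66  ← best
The minimum is 66.
One optimal route: Hub → S2 → S1 → S3 → S4 → S6 → S5 → Hub (or its reverse).

Minimum total distance: 66 min.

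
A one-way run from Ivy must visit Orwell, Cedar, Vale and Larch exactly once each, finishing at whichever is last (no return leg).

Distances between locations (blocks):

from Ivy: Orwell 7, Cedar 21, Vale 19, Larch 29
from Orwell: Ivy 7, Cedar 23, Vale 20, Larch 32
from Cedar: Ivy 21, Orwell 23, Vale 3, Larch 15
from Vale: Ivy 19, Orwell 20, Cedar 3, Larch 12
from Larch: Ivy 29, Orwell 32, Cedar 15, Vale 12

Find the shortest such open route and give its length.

Minimum one-way distance = 45 blocks.

There are 4! = 24 possible orderings.
Ivy→Orwell→Cedar→Vale→Larch: 7+23+3+12 = 45
Ivy→Orwell→Cedar→Larch→Vale: 7+23+15+12 = 57
Ivy→Orwell→Vale→Cedar→Larch: 7+20+3+15 = 45
Ivy→Orwell→Vale→Larch→Cedar: 7+20+12+15 = 54
Ivy→Orwell→Larch→Cedar→Vale: 7+32+15+3 = 57
Ivy→Orwell→Larch→Vale→Cedar: 7+32+12+3 = 54
Ivy→Cedar→Orwell→Vale→Larch: 21+23+20+12 = 76
Ivy→Cedar→Orwell→Larch→Vale: 21+23+32+12 = 88
Ivy→Cedar→Vale→Orwell→Larch: 21+3+20+32 = 76
Ivy→Cedar→Vale→Larch→Orwell: 21+3+12+32 = 68
Ivy→Cedar→Larch→Orwell→Vale: 21+15+32+20 = 88
Ivy→Cedar→Larch→Vale→Orwell: 21+15+12+20 = 68
Ivy→Vale→Orwell→Cedar→Larch: 19+20+23+15 = 77
Ivy→Vale→Orwell→Larch→Cedar: 19+20+32+15 = 86
… (10 more)
The minimum is 45.
One shortest path: Ivy → Orwell → Cedar → Vale → Larch.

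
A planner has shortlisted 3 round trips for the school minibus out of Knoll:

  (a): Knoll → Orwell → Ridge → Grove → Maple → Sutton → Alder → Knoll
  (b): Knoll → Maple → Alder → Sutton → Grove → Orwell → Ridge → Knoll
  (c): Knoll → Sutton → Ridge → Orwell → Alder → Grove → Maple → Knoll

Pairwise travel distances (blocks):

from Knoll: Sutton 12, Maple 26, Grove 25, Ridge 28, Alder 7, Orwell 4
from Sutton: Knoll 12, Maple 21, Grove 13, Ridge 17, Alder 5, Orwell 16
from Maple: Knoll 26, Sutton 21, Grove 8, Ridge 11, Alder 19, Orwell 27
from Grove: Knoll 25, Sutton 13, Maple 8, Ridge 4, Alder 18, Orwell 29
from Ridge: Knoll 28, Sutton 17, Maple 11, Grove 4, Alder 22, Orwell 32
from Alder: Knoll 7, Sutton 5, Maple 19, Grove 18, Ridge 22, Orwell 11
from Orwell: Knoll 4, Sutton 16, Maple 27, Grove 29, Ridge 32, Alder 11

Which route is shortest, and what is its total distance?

(a): 4 + 32 + 4 + 8 + 21 + 5 + 7 = 81
(b): 26 + 19 + 5 + 13 + 29 + 32 + 28 = 152
(c): 12 + 17 + 32 + 11 + 18 + 8 + 26 = 124

Shortest is (a), total 81 blocks.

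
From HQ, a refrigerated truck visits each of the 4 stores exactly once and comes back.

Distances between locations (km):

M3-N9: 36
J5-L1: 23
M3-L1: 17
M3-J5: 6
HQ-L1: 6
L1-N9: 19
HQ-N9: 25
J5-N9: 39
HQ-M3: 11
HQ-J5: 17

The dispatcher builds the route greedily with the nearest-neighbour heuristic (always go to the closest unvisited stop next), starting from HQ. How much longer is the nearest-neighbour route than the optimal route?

The nearest-neighbour route is 12 km longer than optimal.

HQ: L1=6, M3=11, J5=17, N9=25 ⇒ L1
L1: M3=17, N9=19, J5=23 ⇒ M3
M3: J5=6, N9=36 ⇒ J5
J5: N9=39 ⇒ N9
NN route HQ → L1 → M3 → J5 → N9 → HQ costs 93.
Optimal: HQ → M3 → J5 → N9 → L1 → HQ costs 81 (by enumerating all 12 distinct tours).
Excess = 93 − 81 = 12.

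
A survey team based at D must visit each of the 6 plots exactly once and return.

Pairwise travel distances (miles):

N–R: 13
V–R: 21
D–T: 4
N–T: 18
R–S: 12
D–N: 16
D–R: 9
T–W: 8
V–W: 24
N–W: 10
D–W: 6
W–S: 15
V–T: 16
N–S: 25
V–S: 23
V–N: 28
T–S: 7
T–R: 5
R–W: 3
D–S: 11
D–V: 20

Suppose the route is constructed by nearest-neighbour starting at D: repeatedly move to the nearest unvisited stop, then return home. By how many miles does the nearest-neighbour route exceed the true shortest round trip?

From D: T=4, W=6, R=9, S=11, N=16, V=20 → choose T (4).
From T: R=5, S=7, W=8, V=16, N=18 → choose R (5).
From R: W=3, S=12, N=13, V=21 → choose W (3).
From W: N=10, S=15, V=24 → choose N (10).
From N: S=25, V=28 → choose S (25).
From S: V=23 → choose V (23).
NN route D → T → R → W → N → S → V → D costs 90.
Optimal: D → V → N → W → R → T → S → D costs 84 (by enumerating all 360 distinct tours).
Excess = 90 − 84 = 6.

6 miles longer than the optimal tour.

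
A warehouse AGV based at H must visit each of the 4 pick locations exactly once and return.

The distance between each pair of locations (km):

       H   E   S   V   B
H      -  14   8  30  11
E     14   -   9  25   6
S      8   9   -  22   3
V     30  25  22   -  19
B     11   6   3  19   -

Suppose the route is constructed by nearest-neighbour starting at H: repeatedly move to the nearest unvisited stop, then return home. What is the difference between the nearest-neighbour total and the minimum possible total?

From H: S=8, B=11, E=14, V=30 → choose S (8).
From S: B=3, E=9, V=22 → choose B (3).
From B: E=6, V=19 → choose E (6).
From E: V=25 → choose V (25).
NN route H → S → B → E → V → H costs 72.
Optimal: H → E → V → B → S → H costs 69 (by enumerating all 12 distinct tours).
Excess = 72 − 69 = 3.

3 km longer than the optimal tour.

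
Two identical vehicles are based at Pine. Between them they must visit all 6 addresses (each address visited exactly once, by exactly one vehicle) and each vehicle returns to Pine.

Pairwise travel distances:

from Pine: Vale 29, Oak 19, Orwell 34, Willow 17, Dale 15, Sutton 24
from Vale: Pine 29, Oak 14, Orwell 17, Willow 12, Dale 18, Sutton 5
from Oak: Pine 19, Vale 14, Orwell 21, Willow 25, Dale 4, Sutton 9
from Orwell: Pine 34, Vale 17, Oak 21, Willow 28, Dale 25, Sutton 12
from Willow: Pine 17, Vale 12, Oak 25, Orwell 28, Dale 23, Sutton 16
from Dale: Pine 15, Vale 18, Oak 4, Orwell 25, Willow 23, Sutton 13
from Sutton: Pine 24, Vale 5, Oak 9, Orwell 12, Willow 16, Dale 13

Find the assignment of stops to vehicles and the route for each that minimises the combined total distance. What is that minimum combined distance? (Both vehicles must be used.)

Minimum combined distance: 116.

Try each way of splitting the stops between the two vehicles (each non-empty) and, for each split, find the best tour for each vehicle:
  {Vale} + {Oak, Orwell, Willow, Dale, Sutton}: 58 + 85 = 143
  {Oak} + {Vale, Orwell, Willow, Dale, Sutton}: 38 + 86 = 124
  {Vale, Oak} + {Orwell, Willow, Dale, Sutton}: 62 + 85 = 147
  {Orwell} + {Vale, Oak, Willow, Dale, Sutton}: 68 + 62 = 130
  {Vale, Orwell} + {Oak, Willow, Dale, Sutton}: 80 + 61 = 141
  {Oak, Orwell} + {Vale, Willow, Dale, Sutton}: 74 + 62 = 136
  … (31 splits in total)
  {Dale} + {Vale, Oak, Orwell, Willow, Sutton}: 30 + 86 = 116  ← best
Best: vehicle 1 Pine → Dale → Pine = 30; vehicle 2 Pine → Oak → Orwell → Sutton → Vale → Willow → Pine = 86; combined 116.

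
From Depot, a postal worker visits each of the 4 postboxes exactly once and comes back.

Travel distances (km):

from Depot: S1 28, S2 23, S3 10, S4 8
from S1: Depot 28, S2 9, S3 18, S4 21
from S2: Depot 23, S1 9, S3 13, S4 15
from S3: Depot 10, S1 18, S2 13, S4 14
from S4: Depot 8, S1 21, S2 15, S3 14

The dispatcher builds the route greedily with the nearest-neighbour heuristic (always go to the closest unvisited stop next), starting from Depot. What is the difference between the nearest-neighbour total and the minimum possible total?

Depot: S4=8, S3=10, S2=23, S1=28 ⇒ S4
S4: S3=14, S2=15, S1=21 ⇒ S3
S3: S2=13, S1=18 ⇒ S2
S2: S1=9 ⇒ S1
NN route Depot → S4 → S3 → S2 → S1 → Depot costs 72.
Optimal: Depot → S3 → S1 → S2 → S4 → Depot costs 60 (by enumerating all 12 distinct tours).
Excess = 72 − 60 = 12.

Excess over optimum: 12 km.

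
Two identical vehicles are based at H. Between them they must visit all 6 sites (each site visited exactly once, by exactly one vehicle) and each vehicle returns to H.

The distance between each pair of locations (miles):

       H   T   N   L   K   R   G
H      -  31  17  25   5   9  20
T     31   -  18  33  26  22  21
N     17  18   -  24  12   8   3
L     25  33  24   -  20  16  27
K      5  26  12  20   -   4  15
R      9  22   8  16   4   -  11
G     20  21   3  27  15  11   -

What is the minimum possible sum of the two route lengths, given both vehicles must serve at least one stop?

109 miles — the smallest possible combined total.

Check every non-empty split of the stops between the two vehicles; for each half take its own optimal tour:
  {T} + {N, L, K, R, G}: 62 + 72 = 134
  {N} + {T, L, K, R, G}: 34 + 99 = 133
  {T, N} + {L, K, R, G}: 66 + 72 = 138
  {L} + {T, N, K, R, G}: 50 + 72 = 122
  {T, L} + {N, K, R, G}: 89 + 40 = 129
  {N, L} + {T, K, R, G}: 66 + 72 = 138
  … (31 splits in total)
  {K} + {T, N, L, R, G}: 10 + 99 = 109  ← best
Best: vehicle 1 H → K → H = 10; vehicle 2 H → N → G → T → L → R → H = 99; combined 109.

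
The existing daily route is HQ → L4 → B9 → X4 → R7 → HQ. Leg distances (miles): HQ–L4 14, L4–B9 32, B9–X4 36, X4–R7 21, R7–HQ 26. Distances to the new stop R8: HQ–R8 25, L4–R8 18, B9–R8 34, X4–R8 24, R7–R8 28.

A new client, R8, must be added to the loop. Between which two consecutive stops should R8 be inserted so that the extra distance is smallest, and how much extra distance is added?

Adding 20 miles by placing R8 on the L4–B9 leg.

Insertion cost between consecutive stops i–j is d(i,R8) + d(R8,j) − d(i,j):
  between HQ and L4: 25 + 18 − 14 = 29
  between L4 and B9: 18 + 34 − 32 = 20
  between B9 and X4: 34 + 24 − 36 = 22
  between X4 and R7: 24 + 28 − 21 = 31
  between R7 and HQ: 28 + 25 − 26 = 27
Cheapest insertion is between L4 and B9, adding 20.
New total = 129 + 20 = 149.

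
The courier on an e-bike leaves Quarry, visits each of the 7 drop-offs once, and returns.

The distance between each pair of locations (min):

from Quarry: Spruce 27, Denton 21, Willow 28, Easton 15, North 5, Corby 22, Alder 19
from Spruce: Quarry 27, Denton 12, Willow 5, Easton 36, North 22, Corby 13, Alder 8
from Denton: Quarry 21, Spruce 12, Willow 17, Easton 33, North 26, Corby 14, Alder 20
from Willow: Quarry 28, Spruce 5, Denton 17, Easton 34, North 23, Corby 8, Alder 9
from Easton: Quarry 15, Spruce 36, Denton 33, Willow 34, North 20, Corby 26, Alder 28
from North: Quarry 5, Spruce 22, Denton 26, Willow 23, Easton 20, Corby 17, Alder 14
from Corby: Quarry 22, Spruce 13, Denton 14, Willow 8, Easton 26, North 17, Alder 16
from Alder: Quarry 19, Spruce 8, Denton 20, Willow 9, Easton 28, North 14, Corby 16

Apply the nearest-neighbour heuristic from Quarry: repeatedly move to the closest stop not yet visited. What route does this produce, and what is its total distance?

From Quarry: distances to unvisited — North=5, Easton=15, Alder=19, Denton=21, Corby=22, Spruce=27, Willow=28. Nearest is North (5).
From North: distances to unvisited — Alder=14, Corby=17, Easton=20, Spruce=22, Willow=23, Denton=26. Nearest is Alder (14).
From Alder: distances to unvisited — Spruce=8, Willow=9, Corby=16, Denton=20, Easton=28. Nearest is Spruce (8).
From Spruce: distances to unvisited — Willow=5, Denton=12, Corby=13, Easton=36. Nearest is Willow (5).
From Willow: distances to unvisited — Corby=8, Denton=17, Easton=34. Nearest is Corby (8).
From Corby: distances to unvisited — Denton=14, Easton=26. Nearest is Denton (14).
From Denton: distances to unvisited — Easton=33. Nearest is Easton (33).
Return Easton→Quarry: 15.
Total = 5 + 14 + 8 + 5 + 8 + 14 + 33 + 15 = 102.

102 min along Quarry → North → Alder → Spruce → Willow → Corby → Denton → Easton → Quarry.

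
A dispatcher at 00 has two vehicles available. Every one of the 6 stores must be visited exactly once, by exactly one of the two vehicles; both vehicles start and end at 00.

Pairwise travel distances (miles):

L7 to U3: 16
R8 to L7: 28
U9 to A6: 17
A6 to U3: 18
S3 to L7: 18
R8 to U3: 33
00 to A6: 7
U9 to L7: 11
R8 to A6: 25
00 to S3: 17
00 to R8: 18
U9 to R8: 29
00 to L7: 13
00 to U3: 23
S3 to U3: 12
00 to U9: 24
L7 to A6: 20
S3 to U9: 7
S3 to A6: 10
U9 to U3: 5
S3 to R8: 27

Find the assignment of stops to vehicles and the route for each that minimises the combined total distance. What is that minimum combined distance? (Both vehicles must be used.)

Try each way of splitting the stops between the two vehicles (each non-empty) and, for each split, find the best tour for each vehicle:
  {S3} + {U9, R8, L7, A6, U3}: 34 + 87 = 121
  {U9} + {S3, R8, L7, A6, U3}: 48 + 91 = 139
  {S3, U9} + {R8, L7, A6, U3}: 48 + 87 = 135
  {R8} + {S3, U9, L7, A6, U3}: 36 + 58 = 94
  {S3, R8} + {U9, L7, A6, U3}: 62 + 54 = 116
  {U9, R8} + {S3, L7, A6, U3}: 71 + 58 = 129
  … (31 splits in total)
Best: vehicle 1 00 → R8 → 00 = 36; vehicle 2 00 → L7 → U9 → U3 → S3 → A6 → 00 = 58; combined 94.

94 miles — the smallest possible combined total.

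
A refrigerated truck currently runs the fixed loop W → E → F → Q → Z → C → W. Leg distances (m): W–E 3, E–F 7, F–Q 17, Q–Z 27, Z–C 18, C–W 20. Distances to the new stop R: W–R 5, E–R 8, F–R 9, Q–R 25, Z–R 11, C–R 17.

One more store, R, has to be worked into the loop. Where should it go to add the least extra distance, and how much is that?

Insertion cost between consecutive stops i–j is d(i,R) + d(R,j) − d(i,j):
  between W and E: 5 + 8 − 3 = 10
  between E and F: 8 + 9 − 7 = 10
  between F and Q: 9 + 25 − 17 = 17
  between Q and Z: 25 + 11 − 27 = 9
  between Z and C: 11 + 17 − 18 = 10
  between C and W: 17 + 5 − 20 = 2
Cheapest insertion is between C and W, adding 2.
New total = 92 + 2 = 94.

Adding 2 m by placing R on the C–W leg.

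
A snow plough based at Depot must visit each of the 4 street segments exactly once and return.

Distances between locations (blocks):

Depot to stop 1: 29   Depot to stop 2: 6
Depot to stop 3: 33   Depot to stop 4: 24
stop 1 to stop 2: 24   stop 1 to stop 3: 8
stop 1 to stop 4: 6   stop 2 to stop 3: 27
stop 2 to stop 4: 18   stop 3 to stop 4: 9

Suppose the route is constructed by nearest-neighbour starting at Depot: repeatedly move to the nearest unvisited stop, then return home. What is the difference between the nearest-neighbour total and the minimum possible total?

From Depot: stop 2=6, stop 4=24, stop 1=29, stop 3=33 → choose stop 2 (6).
From stop 2: stop 4=18, stop 1=24, stop 3=27 → choose stop 4 (18).
From stop 4: stop 1=6, stop 3=9 → choose stop 1 (6).
From stop 1: stop 3=8 → choose stop 3 (8).
NN route Depot → stop 2 → stop 4 → stop 1 → stop 3 → Depot costs 71.
Optimal: Depot → stop 1 → stop 3 → stop 4 → stop 2 → Depot costs 70 (by enumerating all 12 distinct tours).
Excess = 71 − 70 = 1.

The nearest-neighbour route is 1 blocks longer than optimal.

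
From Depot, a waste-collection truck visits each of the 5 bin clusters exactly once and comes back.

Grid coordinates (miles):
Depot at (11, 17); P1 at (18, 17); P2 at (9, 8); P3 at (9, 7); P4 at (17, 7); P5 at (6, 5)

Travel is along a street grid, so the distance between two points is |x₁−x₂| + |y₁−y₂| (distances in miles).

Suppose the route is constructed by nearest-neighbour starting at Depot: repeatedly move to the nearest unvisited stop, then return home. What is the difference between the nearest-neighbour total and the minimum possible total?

From Depot: P1=7, P2=11, P3=12, P4=16, P5=17 → choose P1 (7).
From P1: P4=11, P2=18, P3=19, P5=24 → choose P4 (11).
From P4: P3=8, P2=9, P5=13 → choose P3 (8).
From P3: P2=1, P5=5 → choose P2 (1).
From P2: P5=6 → choose P5 (6).
NN route Depot → P1 → P4 → P3 → P2 → P5 → Depot costs 50.
Optimal: Depot → P1 → P4 → P3 → P5 → P2 → Depot costs 48 (by enumerating all 60 distinct tours).
Excess = 50 − 48 = 2.

2 miles longer than the optimal tour.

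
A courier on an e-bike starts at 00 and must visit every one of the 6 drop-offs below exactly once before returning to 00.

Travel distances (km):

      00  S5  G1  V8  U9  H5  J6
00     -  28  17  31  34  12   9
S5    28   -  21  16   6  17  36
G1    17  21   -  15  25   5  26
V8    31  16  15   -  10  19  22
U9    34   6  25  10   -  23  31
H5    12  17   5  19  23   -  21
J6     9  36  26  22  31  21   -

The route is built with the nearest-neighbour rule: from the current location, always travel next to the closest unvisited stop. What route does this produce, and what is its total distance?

From 00: distances to unvisited — J6=9, H5=12, G1=17, S5=28, V8=31, U9=34. Nearest is J6 (9).
From J6: distances to unvisited — H5=21, V8=22, G1=26, U9=31, S5=36. Nearest is H5 (21).
From H5: distances to unvisited — G1=5, S5=17, V8=19, U9=23. Nearest is G1 (5).
From G1: distances to unvisited — V8=15, S5=21, U9=25. Nearest is V8 (15).
From V8: distances to unvisited — U9=10, S5=16. Nearest is U9 (10).
From U9: distances to unvisited — S5=6. Nearest is S5 (6).
Return S5→00: 28.
Total = 9 + 21 + 5 + 15 + 10 + 6 + 28 = 94.

Total distance 94 km via the nearest-neighbour route 00 → J6 → H5 → G1 → V8 → U9 → S5 → 00.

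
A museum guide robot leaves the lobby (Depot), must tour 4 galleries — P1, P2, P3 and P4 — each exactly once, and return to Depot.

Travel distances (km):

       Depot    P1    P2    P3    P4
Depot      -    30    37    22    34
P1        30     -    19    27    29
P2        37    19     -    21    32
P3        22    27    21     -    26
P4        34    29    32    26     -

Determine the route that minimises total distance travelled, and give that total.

There are 12 distinct closed tours to check (reversals are equivalent).
Depot → P1 → P2 → P3 → P4 → Depot: 30+19+21+26+34 = 130
Depot → P1 → P2 → P4 → P3 → Depot: 30+19+32+26+22 = 129
Depot → P1 → P3 → P2 → P4 → Depot: 30+27+21+32+34 = 144
Depot → P1 → P3 → P4 → P2 → Depot: 30+27+26+32+37 = 152
Depot → P1 → P4 → P2 → P3 → Depot: 30+29+32+21+22 = 134
Depot → P1 → P4 → P3 → P2 → Depot: 30+29+26+21+37 = 143
Depot → P2 → P1 → P3 → P4 → Depot: 37+19+27+26+34 = 143
Depot → P2 → P1 → P4 → P3 → Depot: 37+19+29+26+22 = 133
Depot → P2 → P3 → P1 → P4 → Depot: 37+21+27+29+34 = 148
Depot → P2 → P4 → P1 → P3 → Depot: 37+32+29+27+22 = 147
Depot → P3 → P1 → P2 → P4 → Depot: 22+27+19+32+34 = 134
Depot → P3 → P2 → P1 → P4 → Depot: 22+21+19+29+34 = 125
The minimum is 125.
One optimal route: Depot → P3 → P2 → P1 → P4 → Depot (or its reverse).

Shortest round trip = 125 km.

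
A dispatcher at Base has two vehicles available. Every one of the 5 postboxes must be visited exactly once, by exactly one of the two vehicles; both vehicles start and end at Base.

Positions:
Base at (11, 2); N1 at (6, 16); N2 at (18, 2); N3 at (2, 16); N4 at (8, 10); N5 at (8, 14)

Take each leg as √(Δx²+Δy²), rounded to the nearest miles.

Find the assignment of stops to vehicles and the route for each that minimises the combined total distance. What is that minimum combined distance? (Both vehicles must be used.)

Minimum combined distance: 50 miles.

Try each way of splitting the stops between the two vehicles (each non-empty) and, for each split, find the best tour for each vehicle:
  {N1} + {N2, N3, N4, N5}: 30 + 46 = 76
  {N2} + {N1, N3, N4, N5}: 14 + 36 = 50
  {N1, N2} + {N3, N4, N5}: 40 + 35 = 75
  {N3} + {N1, N2, N4, N5}: 34 + 41 = 75
  {N1, N3} + {N2, N4, N5}: 36 + 36 = 72
  {N2, N3} + {N1, N4, N5}: 45 + 30 = 75
  … (15 splits in total)
Best: vehicle 1 Base → N2 → Base = 14; vehicle 2 Base → N4 → N3 → N1 → N5 → Base = 36; combined 50.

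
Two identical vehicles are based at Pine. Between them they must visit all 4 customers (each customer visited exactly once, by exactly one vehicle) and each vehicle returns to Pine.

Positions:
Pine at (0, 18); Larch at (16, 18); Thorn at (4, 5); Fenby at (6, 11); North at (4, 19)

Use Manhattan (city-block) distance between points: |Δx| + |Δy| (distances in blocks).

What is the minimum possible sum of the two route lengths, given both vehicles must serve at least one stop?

Try each way of splitting the stops between the two vehicles (each non-empty) and, for each split, find the best tour for each vehicle:
  {Larch} + {Thorn, Fenby, North}: 32 + 40 = 72
  {Thorn} + {Larch, Fenby, North}: 34 + 48 = 82
  {Larch, Thorn} + {Fenby, North}: 58 + 28 = 86
  {Fenby} + {Larch, Thorn, North}: 26 + 60 = 86
  {Larch, Fenby} + {Thorn, North}: 46 + 36 = 82
  {Thorn, Fenby} + {Larch, North}: 38 + 34 = 72
  … (7 splits in total)
  {Larch, Thorn, Fenby} + {North}: 58 + 10 = 68  ← best
Best: vehicle 1 Pine → Larch → Fenby → Thorn → Pine = 58; vehicle 2 Pine → North → Pine = 10; combined 68.

68 blocks — the smallest possible combined total.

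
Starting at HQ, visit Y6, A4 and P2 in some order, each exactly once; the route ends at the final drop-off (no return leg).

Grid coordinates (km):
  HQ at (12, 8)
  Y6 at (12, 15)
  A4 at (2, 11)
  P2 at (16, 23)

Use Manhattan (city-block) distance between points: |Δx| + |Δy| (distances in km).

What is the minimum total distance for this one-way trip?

There are 3! = 6 possible orderings.
HQ - Y6 - A4 - P2: 7+14+26 = 47
HQ - Y6 - P2 - A4: 7+12+26 = 45
HQ - A4 - Y6 - P2: 13+14+12 = 39
HQ - A4 - P2 - Y6: 13+26+12 = 51
HQ - P2 - Y6 - A4: 19+12+14 = 45
HQ - P2 - A4 - Y6: 19+26+14 = 59
The minimum is 39.
One shortest path: HQ → A4 → Y6 → P2.

Minimum one-way distance = 39 km.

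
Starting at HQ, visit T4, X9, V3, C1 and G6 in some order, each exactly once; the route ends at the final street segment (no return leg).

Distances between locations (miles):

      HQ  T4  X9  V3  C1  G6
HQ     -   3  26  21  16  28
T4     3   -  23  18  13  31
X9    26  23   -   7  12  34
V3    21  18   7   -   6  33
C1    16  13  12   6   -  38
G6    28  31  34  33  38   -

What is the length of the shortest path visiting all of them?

There are 5! = 120 possible orderings.
HQ - T4 - X9 - V3 - C1 - G6: 3+23+7+6+38 = 77
HQ - T4 - X9 - V3 - G6 - C1: 3+23+7+33+38 = 104
HQ - T4 - X9 - C1 - V3 - G6: 3+23+12+6+33 = 77
HQ - T4 - X9 - C1 - G6 - V3: 3+23+12+38+33 = 109
HQ - T4 - X9 - G6 - V3 - C1: 3+23+34+33+6 = 99
HQ - T4 - X9 - G6 - C1 - V3: 3+23+34+38+6 = 104
HQ - T4 - V3 - X9 - C1 - G6: 3+18+7+12+38 = 78
HQ - T4 - V3 - X9 - G6 - C1: 3+18+7+34+38 = 100
HQ - T4 - V3 - C1 - X9 - G6: 3+18+6+12+34 = 73
HQ - T4 - V3 - C1 - G6 - X9: 3+18+6+38+34 = 99
HQ - T4 - V3 - G6 - X9 - C1: 3+18+33+34+12 = 100
HQ - T4 - V3 - G6 - C1 - X9: 3+18+33+38+12 = 104
HQ - T4 - C1 - X9 - V3 - G6: 3+13+12+7+33 = 68
HQ - T4 - C1 - X9 - G6 - V3: 3+13+12+34+33 = 95
… (106 more)
HQ - T4 - C1 - V3 - X9 - G6: 3+13+6+7+34 = 63  ← best
The minimum is 63.
One shortest path: HQ → T4 → C1 → V3 → X9 → G6.

Minimum one-way distance = 63 miles.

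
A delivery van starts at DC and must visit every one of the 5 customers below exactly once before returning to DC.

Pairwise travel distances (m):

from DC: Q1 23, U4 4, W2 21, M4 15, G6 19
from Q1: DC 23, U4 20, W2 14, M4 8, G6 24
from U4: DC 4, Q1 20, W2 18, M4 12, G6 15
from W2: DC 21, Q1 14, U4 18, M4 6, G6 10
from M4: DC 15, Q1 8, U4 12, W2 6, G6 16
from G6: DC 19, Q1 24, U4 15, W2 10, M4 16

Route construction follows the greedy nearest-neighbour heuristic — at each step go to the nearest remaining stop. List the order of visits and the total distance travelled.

79 m along DC → U4 → M4 → W2 → G6 → Q1 → DC.

At DC the remaining stops are U4 4, M4 15, G6 19, W2 21, Q1 23; go to U4.
At U4 the remaining stops are M4 12, G6 15, W2 18, Q1 20; go to M4.
At M4 the remaining stops are W2 6, Q1 8, G6 16; go to W2.
At W2 the remaining stops are G6 10, Q1 14; go to G6.
At G6 the remaining stops are Q1 24; go to Q1.
Return Q1→DC: 23.
Total = 4 + 12 + 6 + 10 + 24 + 23 = 79.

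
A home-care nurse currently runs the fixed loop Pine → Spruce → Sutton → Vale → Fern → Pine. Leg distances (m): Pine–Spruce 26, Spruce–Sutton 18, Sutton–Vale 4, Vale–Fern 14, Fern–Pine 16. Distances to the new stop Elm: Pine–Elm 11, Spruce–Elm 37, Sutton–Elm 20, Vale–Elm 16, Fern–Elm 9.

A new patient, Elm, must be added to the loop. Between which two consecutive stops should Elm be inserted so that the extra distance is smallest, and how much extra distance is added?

Insertion cost between consecutive stops i–j is d(i,Elm) + d(Elm,j) − d(i,j):
  between Pine and Spruce: 11 + 37 − 26 = 22
  between Spruce and Sutton: 37 + 20 − 18 = 39
  between Sutton and Vale: 20 + 16 − 4 = 32
  between Vale and Fern: 16 + 9 − 14 = 11
  between Fern and Pine: 9 + 11 − 16 = 4
Cheapest insertion is between Fern and Pine, adding 4.
New total = 78 + 4 = 82.

Minimum extra distance: 4 m, inserting Elm between Fern and Pine.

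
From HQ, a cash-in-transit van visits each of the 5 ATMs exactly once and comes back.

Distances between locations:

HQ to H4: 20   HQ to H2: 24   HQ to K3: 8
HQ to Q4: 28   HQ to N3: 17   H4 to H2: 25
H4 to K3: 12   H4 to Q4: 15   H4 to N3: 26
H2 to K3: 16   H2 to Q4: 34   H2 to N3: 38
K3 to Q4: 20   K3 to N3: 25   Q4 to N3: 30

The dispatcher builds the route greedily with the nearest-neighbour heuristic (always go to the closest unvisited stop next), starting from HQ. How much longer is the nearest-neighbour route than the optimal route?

HQ: K3=8, N3=17, H4=20, H2=24, Q4=28 ⇒ K3
K3: H4=12, H2=16, Q4=20, N3=25 ⇒ H4
H4: Q4=15, H2=25, N3=26 ⇒ Q4
Q4: N3=30, H2=34 ⇒ N3
N3: H2=38 ⇒ H2
NN route HQ → K3 → H4 → Q4 → N3 → H2 → HQ costs 127.
Optimal: HQ → K3 → H2 → H4 → Q4 → N3 → HQ costs 111 (by enumerating all 60 distinct tours).
Excess = 127 − 111 = 16.

The nearest-neighbour route is 16 longer than optimal.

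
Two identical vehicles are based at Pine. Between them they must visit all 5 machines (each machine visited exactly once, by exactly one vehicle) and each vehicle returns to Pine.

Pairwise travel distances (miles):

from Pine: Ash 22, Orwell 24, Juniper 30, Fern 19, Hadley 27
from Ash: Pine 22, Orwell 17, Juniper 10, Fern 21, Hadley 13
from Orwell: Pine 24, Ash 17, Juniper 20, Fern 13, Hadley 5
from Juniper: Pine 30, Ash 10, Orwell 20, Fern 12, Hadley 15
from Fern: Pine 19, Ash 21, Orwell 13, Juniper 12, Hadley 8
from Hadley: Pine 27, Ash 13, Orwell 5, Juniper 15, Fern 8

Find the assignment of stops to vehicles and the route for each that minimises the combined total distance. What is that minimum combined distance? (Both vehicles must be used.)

114 miles — the smallest possible combined total.

Check every non-empty split of the stops between the two vehicles; for each half take its own optimal tour:
  {Ash} + {Orwell, Juniper, Fern, Hadley}: 44 + 75 = 119
  {Orwell} + {Ash, Juniper, Fern, Hadley}: 48 + 74 = 122
  {Ash, Orwell} + {Juniper, Fern, Hadley}: 63 + 72 = 135
  {Juniper} + {Ash, Orwell, Fern, Hadley}: 60 + 71 = 131
  {Ash, Juniper} + {Orwell, Fern, Hadley}: 62 + 56 = 118
  {Orwell, Juniper} + {Ash, Fern, Hadley}: 74 + 62 = 136
  … (15 splits in total)
  {Fern} + {Ash, Orwell, Juniper, Hadley}: 38 + 76 = 114  ← best
Best: vehicle 1 Pine → Fern → Pine = 38; vehicle 2 Pine → Ash → Juniper → Hadley → Orwell → Pine = 76; combined 114.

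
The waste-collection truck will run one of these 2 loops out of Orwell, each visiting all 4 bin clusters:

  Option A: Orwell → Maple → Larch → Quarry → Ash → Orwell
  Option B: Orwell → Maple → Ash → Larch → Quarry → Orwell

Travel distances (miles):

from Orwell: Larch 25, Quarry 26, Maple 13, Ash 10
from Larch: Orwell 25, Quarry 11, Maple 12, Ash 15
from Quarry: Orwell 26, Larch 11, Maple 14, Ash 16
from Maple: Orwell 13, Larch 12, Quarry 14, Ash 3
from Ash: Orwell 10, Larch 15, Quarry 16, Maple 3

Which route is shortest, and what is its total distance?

Shortest is Option A, total 62 miles.

Option A: 13 + 12 + 11 + 16 + 10 = 62
Option B: 13 + 3 + 15 + 11 + 26 = 68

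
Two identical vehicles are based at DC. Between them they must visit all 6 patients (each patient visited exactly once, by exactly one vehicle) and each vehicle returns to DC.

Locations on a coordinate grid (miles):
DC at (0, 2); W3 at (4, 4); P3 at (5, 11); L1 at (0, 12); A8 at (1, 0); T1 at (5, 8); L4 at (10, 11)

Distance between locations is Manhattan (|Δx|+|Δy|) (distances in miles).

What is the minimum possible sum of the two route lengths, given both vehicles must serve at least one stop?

There are 2^5 − 1 = 31 ways to divide the 6 stops into two non-empty groups. For each, the best each vehicle can do is its own shortest tour through its group:
  {W3} + {P3, L1, A8, T1, L4}: 12 + 44 = 56
  {P3} + {W3, L1, A8, T1, L4}: 28 + 44 = 72
  {W3, P3} + {L1, A8, T1, L4}: 28 + 44 = 72
  {L1} + {W3, P3, A8, T1, L4}: 20 + 42 = 62
  {W3, L1} + {P3, A8, T1, L4}: 28 + 42 = 70
  {P3, L1} + {W3, A8, T1, L4}: 30 + 42 = 72
  … (31 splits in total)
  {A8} + {W3, P3, L1, T1, L4}: 6 + 40 = 46  ← best
Best: vehicle 1 DC → A8 → DC = 6; vehicle 2 DC → W3 → T1 → P3 → L4 → L1 → DC = 40; combined 46.

Minimum combined distance: 46 miles.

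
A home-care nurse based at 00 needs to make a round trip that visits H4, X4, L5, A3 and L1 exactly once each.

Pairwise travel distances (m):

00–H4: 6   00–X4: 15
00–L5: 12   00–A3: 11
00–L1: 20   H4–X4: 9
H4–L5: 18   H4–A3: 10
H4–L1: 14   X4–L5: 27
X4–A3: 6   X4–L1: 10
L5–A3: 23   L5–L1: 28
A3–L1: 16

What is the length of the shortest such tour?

Shortest round trip = 71 m.

With 5 stops there are 5!/2 = 60 distinct round trips (a route and its reverse cost the same).
00-H4-X4-L5-A3-L1-00: 6+9+27+23+16+20 = 101
00-H4-X4-L5-L1-A3-00: 6+9+27+28+16+11 = 97
00-H4-X4-A3-L5-L1-00: 6+9+6+23+28+20 = 92
00-H4-X4-A3-L1-L5-00: 6+9+6+16+28+12 = 77
00-H4-X4-L1-L5-A3-00: 6+9+10+28+23+11 = 87
00-H4-X4-L1-A3-L5-00: 6+9+10+16+23+12 = 76
00-H4-L5-X4-A3-L1-00: 6+18+27+6+16+20 = 93
00-H4-L5-X4-L1-A3-00: 6+18+27+10+16+11 = 88
00-H4-L5-A3-X4-L1-00: 6+18+23+6+10+20 = 83
00-H4-L5-A3-L1-X4-00: 6+18+23+16+10+15 = 88
00-H4-L5-L1-X4-A3-00: 6+18+28+10+6+11 = 79
00-H4-L5-L1-A3-X4-00: 6+18+28+16+6+15 = 89
00-H4-A3-X4-L5-L1-00: 6+10+6+27+28+20 = 97
00-H4-A3-X4-L1-L5-00: 6+10+6+10+28+12 = 72
… (46 more)
00-H4-L1-X4-A3-L5-00: 6+14+10+6+23+12 = 71  ← best
The minimum is 71.
One optimal route: 00 → H4 → L1 → X4 → A3 → L5 → 00 (or its reverse).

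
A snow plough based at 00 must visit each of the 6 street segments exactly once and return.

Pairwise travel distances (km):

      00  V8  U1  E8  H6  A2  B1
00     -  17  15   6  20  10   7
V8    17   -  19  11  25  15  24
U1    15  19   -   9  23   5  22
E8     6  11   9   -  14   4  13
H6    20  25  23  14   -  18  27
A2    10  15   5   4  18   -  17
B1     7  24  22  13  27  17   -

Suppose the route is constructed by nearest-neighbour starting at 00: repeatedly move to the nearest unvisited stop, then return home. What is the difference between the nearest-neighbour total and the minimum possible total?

The nearest-neighbour route is 12 km longer than optimal.

00: E8=6, B1=7, A2=10, U1=15, V8=17, H6=20 ⇒ E8
E8: A2=4, U1=9, V8=11, B1=13, H6=14 ⇒ A2
A2: U1=5, V8=15, B1=17, H6=18 ⇒ U1
U1: V8=19, B1=22, H6=23 ⇒ V8
V8: B1=24, H6=25 ⇒ B1
B1: H6=27 ⇒ H6
NN route 00 → E8 → A2 → U1 → V8 → B1 → H6 → 00 costs 105.
Optimal: 00 → V8 → U1 → A2 → E8 → H6 → B1 → 00 costs 93 (by enumerating all 360 distinct tours).
Excess = 105 − 93 = 12.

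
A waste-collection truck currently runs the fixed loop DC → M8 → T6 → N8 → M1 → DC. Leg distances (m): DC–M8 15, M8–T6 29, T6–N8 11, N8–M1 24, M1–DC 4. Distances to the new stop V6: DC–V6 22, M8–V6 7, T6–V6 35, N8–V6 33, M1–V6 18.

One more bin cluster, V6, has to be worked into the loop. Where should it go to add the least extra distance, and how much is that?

+13 m — insert V6 between M8 and T6.

Insertion cost between consecutive stops i–j is d(i,V6) + d(V6,j) − d(i,j):
  between DC and M8: 22 + 7 − 15 = 14
  between M8 and T6: 7 + 35 − 29 = 13
  between T6 and N8: 35 + 33 − 11 = 57
  between N8 and M1: 33 + 18 − 24 = 27
  between M1 and DC: 18 + 22 − 4 = 36
Cheapest insertion is between M8 and T6, adding 13.
New total = 83 + 13 = 96.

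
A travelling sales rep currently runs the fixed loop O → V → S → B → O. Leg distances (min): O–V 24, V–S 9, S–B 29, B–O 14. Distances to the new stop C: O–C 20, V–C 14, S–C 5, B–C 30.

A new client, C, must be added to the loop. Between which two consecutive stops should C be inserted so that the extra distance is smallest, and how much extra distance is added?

Insertion cost between consecutive stops i–j is d(i,C) + d(C,j) − d(i,j):
  between O and V: 20 + 14 − 24 = 10
  between V and S: 14 + 5 − 9 = 10
  between S and B: 5 + 30 − 29 = 6
  between B and O: 30 + 20 − 14 = 36
Cheapest insertion is between S and B, adding 6.
New total = 76 + 6 = 82.

+6 min — insert C between S and B.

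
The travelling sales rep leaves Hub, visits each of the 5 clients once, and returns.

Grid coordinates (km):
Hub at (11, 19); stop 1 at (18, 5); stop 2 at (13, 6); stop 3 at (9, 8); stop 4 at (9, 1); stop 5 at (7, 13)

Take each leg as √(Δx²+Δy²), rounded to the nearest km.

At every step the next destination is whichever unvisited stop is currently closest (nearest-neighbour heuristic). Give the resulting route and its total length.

At Hub the remaining stops are stop 5 7, stop 3 11, stop 2 13, stop 1 16, stop 4 18; go to stop 5.
At stop 5 the remaining stops are stop 3 5, stop 2 9, stop 4 12, stop 1 14; go to stop 3.
At stop 3 the remaining stops are stop 2 4, stop 4 7, stop 1 9; go to stop 2.
At stop 2 the remaining stops are stop 1 5, stop 4 6; go to stop 1.
At stop 1 the remaining stops are stop 4 10; go to stop 4.
Return stop 4→Hub: 18.
Total = 7 + 5 + 4 + 5 + 10 + 18 = 49.

Nearest-neighbour total = 49 km; route Hub → stop 5 → stop 3 → stop 2 → stop 1 → stop 4 → Hub.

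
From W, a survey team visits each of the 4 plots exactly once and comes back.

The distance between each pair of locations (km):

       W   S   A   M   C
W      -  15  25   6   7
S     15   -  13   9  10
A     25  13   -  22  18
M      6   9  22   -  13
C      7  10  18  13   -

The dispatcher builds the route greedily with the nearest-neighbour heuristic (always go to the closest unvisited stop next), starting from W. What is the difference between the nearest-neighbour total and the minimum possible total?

15 km longer than the optimal tour.

From W: M=6, C=7, S=15, A=25 → choose M (6).
From M: S=9, C=13, A=22 → choose S (9).
From S: C=10, A=13 → choose C (10).
From C: A=18 → choose A (18).
NN route W → M → S → C → A → W costs 68.
Optimal: W → M → S → A → C → W costs 53 (by enumerating all 12 distinct tours).
Excess = 68 − 53 = 15.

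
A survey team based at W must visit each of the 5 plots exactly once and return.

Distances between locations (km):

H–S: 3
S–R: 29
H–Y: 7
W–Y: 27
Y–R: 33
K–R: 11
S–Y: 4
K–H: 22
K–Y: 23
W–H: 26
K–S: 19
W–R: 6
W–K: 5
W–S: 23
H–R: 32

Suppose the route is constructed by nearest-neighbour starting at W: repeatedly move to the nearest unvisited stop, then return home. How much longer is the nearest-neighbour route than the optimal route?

Excess over optimum: 9 km.

From W: K=5, R=6, S=23, H=26, Y=27 → choose K (5).
From K: R=11, S=19, H=22, Y=23 → choose R (11).
From R: S=29, H=32, Y=33 → choose S (29).
From S: H=3, Y=4 → choose H (3).
From H: Y=7 → choose Y (7).
NN route W → K → R → S → H → Y → W costs 82.
Optimal: W → K → H → S → Y → R → W costs 73 (by enumerating all 60 distinct tours).
Excess = 82 − 73 = 9.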